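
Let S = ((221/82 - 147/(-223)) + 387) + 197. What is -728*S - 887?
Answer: -3917601245/9143 ≈ -4.2848e+5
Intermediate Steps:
S = 10740361/18286 (S = ((221*(1/82) - 147*(-1/223)) + 387) + 197 = ((221/82 + 147/223) + 387) + 197 = (61337/18286 + 387) + 197 = 7138019/18286 + 197 = 10740361/18286 ≈ 587.35)
-728*S - 887 = -728*10740361/18286 - 887 = -3909491404/9143 - 887 = -3917601245/9143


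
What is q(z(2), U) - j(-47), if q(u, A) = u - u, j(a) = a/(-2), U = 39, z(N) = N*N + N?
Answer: -47/2 ≈ -23.500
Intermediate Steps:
z(N) = N + N**2 (z(N) = N**2 + N = N + N**2)
j(a) = -a/2 (j(a) = a*(-1/2) = -a/2)
q(u, A) = 0
q(z(2), U) - j(-47) = 0 - (-1)*(-47)/2 = 0 - 1*47/2 = 0 - 47/2 = -47/2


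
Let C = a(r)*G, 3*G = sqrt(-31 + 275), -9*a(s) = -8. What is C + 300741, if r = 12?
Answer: 300741 + 16*sqrt(61)/27 ≈ 3.0075e+5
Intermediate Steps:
a(s) = 8/9 (a(s) = -1/9*(-8) = 8/9)
G = 2*sqrt(61)/3 (G = sqrt(-31 + 275)/3 = sqrt(244)/3 = (2*sqrt(61))/3 = 2*sqrt(61)/3 ≈ 5.2068)
C = 16*sqrt(61)/27 (C = 8*(2*sqrt(61)/3)/9 = 16*sqrt(61)/27 ≈ 4.6283)
C + 300741 = 16*sqrt(61)/27 + 300741 = 300741 + 16*sqrt(61)/27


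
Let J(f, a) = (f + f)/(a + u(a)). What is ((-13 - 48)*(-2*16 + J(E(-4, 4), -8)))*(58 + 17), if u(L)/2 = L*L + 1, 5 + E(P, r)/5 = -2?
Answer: 149025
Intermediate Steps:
E(P, r) = -35 (E(P, r) = -25 + 5*(-2) = -25 - 10 = -35)
u(L) = 2 + 2*L**2 (u(L) = 2*(L*L + 1) = 2*(L**2 + 1) = 2*(1 + L**2) = 2 + 2*L**2)
J(f, a) = 2*f/(2 + a + 2*a**2) (J(f, a) = (f + f)/(a + (2 + 2*a**2)) = (2*f)/(2 + a + 2*a**2) = 2*f/(2 + a + 2*a**2))
((-13 - 48)*(-2*16 + J(E(-4, 4), -8)))*(58 + 17) = ((-13 - 48)*(-2*16 + 2*(-35)/(2 - 8 + 2*(-8)**2)))*(58 + 17) = -61*(-32 + 2*(-35)/(2 - 8 + 2*64))*75 = -61*(-32 + 2*(-35)/(2 - 8 + 128))*75 = -61*(-32 + 2*(-35)/122)*75 = -61*(-32 + 2*(-35)*(1/122))*75 = -61*(-32 - 35/61)*75 = -61*(-1987/61)*75 = 1987*75 = 149025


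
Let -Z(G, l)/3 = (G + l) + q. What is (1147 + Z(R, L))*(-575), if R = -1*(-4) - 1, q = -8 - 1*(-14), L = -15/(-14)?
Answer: -8990125/14 ≈ -6.4215e+5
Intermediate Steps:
L = 15/14 (L = -15*(-1/14) = 15/14 ≈ 1.0714)
q = 6 (q = -8 + 14 = 6)
R = 3 (R = 4 - 1 = 3)
Z(G, l) = -18 - 3*G - 3*l (Z(G, l) = -3*((G + l) + 6) = -3*(6 + G + l) = -18 - 3*G - 3*l)
(1147 + Z(R, L))*(-575) = (1147 + (-18 - 3*3 - 3*15/14))*(-575) = (1147 + (-18 - 9 - 45/14))*(-575) = (1147 - 423/14)*(-575) = (15635/14)*(-575) = -8990125/14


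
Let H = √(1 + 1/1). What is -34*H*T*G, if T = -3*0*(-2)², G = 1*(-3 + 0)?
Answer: 0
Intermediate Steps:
G = -3 (G = 1*(-3) = -3)
T = 0 (T = 0*4 = 0)
H = √2 (H = √(1 + 1) = √2 ≈ 1.4142)
-34*H*T*G = -34*√2*0*(-3) = -0*(-3) = -34*0 = 0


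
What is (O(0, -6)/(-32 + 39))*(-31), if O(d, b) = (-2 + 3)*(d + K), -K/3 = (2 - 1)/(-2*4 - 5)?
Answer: -93/91 ≈ -1.0220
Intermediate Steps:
K = 3/13 (K = -3*(2 - 1)/(-2*4 - 5) = -3/(-8 - 5) = -3/(-13) = -3*(-1)/13 = -3*(-1/13) = 3/13 ≈ 0.23077)
O(d, b) = 3/13 + d (O(d, b) = (-2 + 3)*(d + 3/13) = 1*(3/13 + d) = 3/13 + d)
(O(0, -6)/(-32 + 39))*(-31) = ((3/13 + 0)/(-32 + 39))*(-31) = ((3/13)/7)*(-31) = ((⅐)*(3/13))*(-31) = (3/91)*(-31) = -93/91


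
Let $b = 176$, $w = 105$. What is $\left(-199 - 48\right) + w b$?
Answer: $18233$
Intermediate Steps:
$\left(-199 - 48\right) + w b = \left(-199 - 48\right) + 105 \cdot 176 = -247 + 18480 = 18233$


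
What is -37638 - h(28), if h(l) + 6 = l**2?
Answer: -38416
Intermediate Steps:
h(l) = -6 + l**2
-37638 - h(28) = -37638 - (-6 + 28**2) = -37638 - (-6 + 784) = -37638 - 1*778 = -37638 - 778 = -38416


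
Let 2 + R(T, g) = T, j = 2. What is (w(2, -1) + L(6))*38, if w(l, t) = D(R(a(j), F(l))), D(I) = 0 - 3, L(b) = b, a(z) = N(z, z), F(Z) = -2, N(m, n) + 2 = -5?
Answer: 114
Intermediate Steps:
N(m, n) = -7 (N(m, n) = -2 - 5 = -7)
a(z) = -7
R(T, g) = -2 + T
D(I) = -3
w(l, t) = -3
(w(2, -1) + L(6))*38 = (-3 + 6)*38 = 3*38 = 114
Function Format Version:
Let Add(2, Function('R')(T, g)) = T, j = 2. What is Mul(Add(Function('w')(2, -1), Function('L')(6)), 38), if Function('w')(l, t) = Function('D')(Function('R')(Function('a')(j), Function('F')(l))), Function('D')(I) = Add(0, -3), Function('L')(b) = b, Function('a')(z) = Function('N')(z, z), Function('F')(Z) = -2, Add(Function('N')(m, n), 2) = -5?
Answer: 114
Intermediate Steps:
Function('N')(m, n) = -7 (Function('N')(m, n) = Add(-2, -5) = -7)
Function('a')(z) = -7
Function('R')(T, g) = Add(-2, T)
Function('D')(I) = -3
Function('w')(l, t) = -3
Mul(Add(Function('w')(2, -1), Function('L')(6)), 38) = Mul(Add(-3, 6), 38) = Mul(3, 38) = 114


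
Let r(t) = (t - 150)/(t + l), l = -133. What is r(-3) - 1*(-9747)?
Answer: 77985/8 ≈ 9748.1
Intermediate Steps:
r(t) = (-150 + t)/(-133 + t) (r(t) = (t - 150)/(t - 133) = (-150 + t)/(-133 + t))
r(-3) - 1*(-9747) = (-150 - 3)/(-133 - 3) - 1*(-9747) = -153/(-136) + 9747 = -1/136*(-153) + 9747 = 9/8 + 9747 = 77985/8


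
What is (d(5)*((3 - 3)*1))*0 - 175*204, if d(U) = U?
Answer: -35700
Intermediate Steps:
(d(5)*((3 - 3)*1))*0 - 175*204 = (5*((3 - 3)*1))*0 - 175*204 = (5*(0*1))*0 - 35700 = (5*0)*0 - 35700 = 0*0 - 35700 = 0 - 35700 = -35700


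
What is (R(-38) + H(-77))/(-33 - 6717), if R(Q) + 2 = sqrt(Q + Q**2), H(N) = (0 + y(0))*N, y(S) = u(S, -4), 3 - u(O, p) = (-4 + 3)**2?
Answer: 26/1125 - sqrt(1406)/6750 ≈ 0.017556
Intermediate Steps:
u(O, p) = 2 (u(O, p) = 3 - (-4 + 3)**2 = 3 - 1*(-1)**2 = 3 - 1*1 = 3 - 1 = 2)
y(S) = 2
H(N) = 2*N (H(N) = (0 + 2)*N = 2*N)
R(Q) = -2 + sqrt(Q + Q**2)
(R(-38) + H(-77))/(-33 - 6717) = ((-2 + sqrt(-38*(1 - 38))) + 2*(-77))/(-33 - 6717) = ((-2 + sqrt(-38*(-37))) - 154)/(-6750) = ((-2 + sqrt(1406)) - 154)*(-1/6750) = (-156 + sqrt(1406))*(-1/6750) = 26/1125 - sqrt(1406)/6750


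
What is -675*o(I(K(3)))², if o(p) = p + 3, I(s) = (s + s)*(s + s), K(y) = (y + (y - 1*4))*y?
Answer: -14586075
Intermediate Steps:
K(y) = y*(-4 + 2*y) (K(y) = (y + (y - 4))*y = (y + (-4 + y))*y = (-4 + 2*y)*y = y*(-4 + 2*y))
I(s) = 4*s² (I(s) = (2*s)*(2*s) = 4*s²)
o(p) = 3 + p
-675*o(I(K(3)))² = -675*(3 + 4*(2*3*(-2 + 3))²)² = -675*(3 + 4*(2*3*1)²)² = -675*(3 + 4*6²)² = -675*(3 + 4*36)² = -675*(3 + 144)² = -675*147² = -675*21609 = -14586075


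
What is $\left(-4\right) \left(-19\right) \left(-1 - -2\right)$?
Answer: $76$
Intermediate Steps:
$\left(-4\right) \left(-19\right) \left(-1 - -2\right) = 76 \left(-1 + 2\right) = 76 \cdot 1 = 76$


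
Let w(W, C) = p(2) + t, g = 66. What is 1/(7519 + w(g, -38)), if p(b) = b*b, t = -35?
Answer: 1/7488 ≈ 0.00013355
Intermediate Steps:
p(b) = b²
w(W, C) = -31 (w(W, C) = 2² - 35 = 4 - 35 = -31)
1/(7519 + w(g, -38)) = 1/(7519 - 31) = 1/7488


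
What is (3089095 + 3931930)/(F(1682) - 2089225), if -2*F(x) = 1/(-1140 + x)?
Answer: -7610791100/2264719901 ≈ -3.3606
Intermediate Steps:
F(x) = -1/(2*(-1140 + x))
(3089095 + 3931930)/(F(1682) - 2089225) = (3089095 + 3931930)/(-1/(-2280 + 2*1682) - 2089225) = 7021025/(-1/(-2280 + 3364) - 2089225) = 7021025/(-1/1084 - 2089225) = 7021025/(-2264719901/1084) = 7021025*(-1084/2264719901) = -7610791100/2264719901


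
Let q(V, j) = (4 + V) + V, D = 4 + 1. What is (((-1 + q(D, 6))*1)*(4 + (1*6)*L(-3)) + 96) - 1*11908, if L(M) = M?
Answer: -11994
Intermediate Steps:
D = 5
q(V, j) = 4 + 2*V
(((-1 + q(D, 6))*1)*(4 + (1*6)*L(-3)) + 96) - 1*11908 = (((-1 + (4 + 2*5))*1)*(4 + (1*6)*(-3)) + 96) - 1*11908 = (((-1 + (4 + 10))*1)*(4 + 6*(-3)) + 96) - 11908 = (((-1 + 14)*1)*(4 - 18) + 96) - 11908 = ((13*1)*(-14) + 96) - 11908 = (13*(-14) + 96) - 11908 = (-182 + 96) - 11908 = -86 - 11908 = -11994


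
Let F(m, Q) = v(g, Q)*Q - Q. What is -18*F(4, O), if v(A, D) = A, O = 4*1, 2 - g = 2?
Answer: 72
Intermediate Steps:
g = 0 (g = 2 - 1*2 = 2 - 2 = 0)
O = 4
F(m, Q) = -Q (F(m, Q) = 0*Q - Q = 0 - Q = -Q)
-18*F(4, O) = -(-18)*4 = -18*(-4) = 72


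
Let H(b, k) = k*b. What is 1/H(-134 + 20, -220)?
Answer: 1/25080 ≈ 3.9872e-5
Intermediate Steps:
H(b, k) = b*k
1/H(-134 + 20, -220) = 1/((-134 + 20)*(-220)) = 1/(-114*(-220)) = 1/25080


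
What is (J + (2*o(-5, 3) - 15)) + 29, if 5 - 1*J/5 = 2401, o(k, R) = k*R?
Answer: -11996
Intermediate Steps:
o(k, R) = R*k
J = -11980 (J = 25 - 5*2401 = 25 - 12005 = -11980)
(J + (2*o(-5, 3) - 15)) + 29 = (-11980 + (2*(3*(-5)) - 15)) + 29 = (-11980 + (2*(-15) - 15)) + 29 = (-11980 + (-30 - 15)) + 29 = (-11980 - 45) + 29 = -12025 + 29 = -11996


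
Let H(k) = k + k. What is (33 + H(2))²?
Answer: 1369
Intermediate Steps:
H(k) = 2*k
(33 + H(2))² = (33 + 2*2)² = (33 + 4)² = 37² = 1369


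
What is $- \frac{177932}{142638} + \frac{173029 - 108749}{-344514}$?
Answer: $- \frac{1957467658}{1365021887} \approx -1.434$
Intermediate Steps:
$- \frac{177932}{142638} + \frac{173029 - 108749}{-344514} = \left(-177932\right) \frac{1}{142638} + 64280 \left(- \frac{1}{344514}\right) = - \frac{88966}{71319} - \frac{32140}{172257} = - \frac{1957467658}{1365021887}$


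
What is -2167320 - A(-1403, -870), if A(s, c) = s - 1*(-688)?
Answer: -2166605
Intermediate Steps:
A(s, c) = 688 + s (A(s, c) = s + 688 = 688 + s)
-2167320 - A(-1403, -870) = -2167320 - (688 - 1403) = -2167320 - 1*(-715) = -2167320 + 715 = -2166605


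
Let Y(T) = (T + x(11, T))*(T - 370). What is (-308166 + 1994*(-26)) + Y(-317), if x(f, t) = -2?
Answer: -140857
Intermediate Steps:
Y(T) = (-370 + T)*(-2 + T) (Y(T) = (T - 2)*(T - 370) = (-2 + T)*(-370 + T) = (-370 + T)*(-2 + T))
(-308166 + 1994*(-26)) + Y(-317) = (-308166 + 1994*(-26)) + (740 + (-317)² - 372*(-317)) = (-308166 - 51844) + (740 + 100489 + 117924) = -360010 + 219153 = -140857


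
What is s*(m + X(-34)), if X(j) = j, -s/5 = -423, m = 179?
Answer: 306675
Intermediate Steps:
s = 2115 (s = -5*(-423) = 2115)
s*(m + X(-34)) = 2115*(179 - 34) = 2115*145 = 306675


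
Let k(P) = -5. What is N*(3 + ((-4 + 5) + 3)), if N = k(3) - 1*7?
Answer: -84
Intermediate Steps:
N = -12 (N = -5 - 1*7 = -5 - 7 = -12)
N*(3 + ((-4 + 5) + 3)) = -12*(3 + ((-4 + 5) + 3)) = -12*(3 + (1 + 3)) = -12*(3 + 4) = -12*7 = -84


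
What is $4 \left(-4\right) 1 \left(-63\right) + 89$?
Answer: $1097$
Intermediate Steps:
$4 \left(-4\right) 1 \left(-63\right) + 89 = \left(-16\right) 1 \left(-63\right) + 89 = \left(-16\right) \left(-63\right) + 89 = 1008 + 89 = 1097$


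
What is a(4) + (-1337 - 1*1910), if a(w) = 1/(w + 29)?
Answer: -107150/33 ≈ -3247.0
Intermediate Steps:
a(w) = 1/(29 + w)
a(4) + (-1337 - 1*1910) = 1/(29 + 4) + (-1337 - 1*1910) = 1/33 + (-1337 - 1910) = 1/33 - 3247 = -107150/33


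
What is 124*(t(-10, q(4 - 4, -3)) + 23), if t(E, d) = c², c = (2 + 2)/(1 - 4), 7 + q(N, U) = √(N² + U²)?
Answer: 27652/9 ≈ 3072.4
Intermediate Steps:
q(N, U) = -7 + √(N² + U²)
c = -4/3 (c = 4/(-3) = 4*(-⅓) = -4/3 ≈ -1.3333)
t(E, d) = 16/9 (t(E, d) = (-4/3)² = 16/9)
124*(t(-10, q(4 - 4, -3)) + 23) = 124*(16/9 + 23) = 124*(223/9) = 27652/9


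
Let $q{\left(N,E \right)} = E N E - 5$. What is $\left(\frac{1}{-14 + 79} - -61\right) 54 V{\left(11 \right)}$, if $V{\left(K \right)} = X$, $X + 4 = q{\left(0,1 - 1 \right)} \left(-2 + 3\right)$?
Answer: $- \frac{1927476}{65} \approx -29653.0$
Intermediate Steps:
$q{\left(N,E \right)} = -5 + N E^{2}$ ($q{\left(N,E \right)} = N E^{2} - 5 = -5 + N E^{2}$)
$X = -9$ ($X = -4 + \left(-5 + 0 \left(1 - 1\right)^{2}\right) \left(-2 + 3\right) = -4 + \left(-5 + 0 \cdot 0^{2}\right) 1 = -4 + \left(-5 + 0 \cdot 0\right) 1 = -4 + \left(-5 + 0\right) 1 = -4 - 5 = -9$)
$V{\left(K \right)} = -9$
$\left(\frac{1}{-14 + 79} - -61\right) 54 V{\left(11 \right)} = \left(\frac{1}{-14 + 79} - -61\right) 54 \left(-9\right) = \left(\frac{1}{65} + 61\right) 54 \left(-9\right) = \frac{3966}{65} \cdot 54 \left(-9\right) = \frac{214164}{65} \left(-9\right) = - \frac{1927476}{65}$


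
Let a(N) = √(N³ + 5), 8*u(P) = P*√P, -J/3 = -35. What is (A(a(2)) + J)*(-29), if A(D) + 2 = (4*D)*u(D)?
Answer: -2987 - 377*13^(¼)/2 ≈ -3344.9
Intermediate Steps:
J = 105 (J = -3*(-35) = 105)
u(P) = P^(3/2)/8 (u(P) = (P*√P)/8 = P^(3/2)/8)
a(N) = √(5 + N³)
A(D) = -2 + D^(5/2)/2 (A(D) = -2 + (4*D)*(D^(3/2)/8) = -2 + D^(5/2)/2)
(A(a(2)) + J)*(-29) = ((-2 + (√(5 + 2³))^(5/2)/2) + 105)*(-29) = ((-2 + (√(5 + 8))^(5/2)/2) + 105)*(-29) = ((-2 + (√13)^(5/2)/2) + 105)*(-29) = ((-2 + (13*13^(¼))/2) + 105)*(-29) = ((-2 + 13*13^(¼)/2) + 105)*(-29) = (103 + 13*13^(¼)/2)*(-29) = -2987 - 377*13^(¼)/2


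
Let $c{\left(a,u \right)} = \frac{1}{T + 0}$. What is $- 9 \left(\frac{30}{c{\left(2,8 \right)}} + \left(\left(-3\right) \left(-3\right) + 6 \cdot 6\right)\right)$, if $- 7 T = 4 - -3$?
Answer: $-135$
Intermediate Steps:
$T = -1$ ($T = - \frac{4 - -3}{7} = - \frac{4 + 3}{7} = \left(- \frac{1}{7}\right) 7 = -1$)
$c{\left(a,u \right)} = -1$ ($c{\left(a,u \right)} = \frac{1}{-1 + 0} = \frac{1}{-1} = -1$)
$- 9 \left(\frac{30}{c{\left(2,8 \right)}} + \left(\left(-3\right) \left(-3\right) + 6 \cdot 6\right)\right) = - 9 \left(\frac{30}{-1} + \left(\left(-3\right) \left(-3\right) + 6 \cdot 6\right)\right) = - 9 \left(30 \left(-1\right) + \left(9 + 36\right)\right) = - 9 \left(-30 + 45\right) = \left(-9\right) 15 = -135$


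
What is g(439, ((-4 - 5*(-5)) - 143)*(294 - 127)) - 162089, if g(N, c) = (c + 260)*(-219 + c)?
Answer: 414045513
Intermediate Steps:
g(N, c) = (-219 + c)*(260 + c) (g(N, c) = (260 + c)*(-219 + c) = (-219 + c)*(260 + c))
g(439, ((-4 - 5*(-5)) - 143)*(294 - 127)) - 162089 = (-56940 + (((-4 - 5*(-5)) - 143)*(294 - 127))² + 41*(((-4 - 5*(-5)) - 143)*(294 - 127))) - 162089 = (-56940 + (((-4 + 25) - 143)*167)² + 41*(((-4 + 25) - 143)*167)) - 162089 = (-56940 + ((21 - 143)*167)² + 41*((21 - 143)*167)) - 162089 = (-56940 + (-122*167)² + 41*(-122*167)) - 162089 = (-56940 + (-20374)² + 41*(-20374)) - 162089 = (-56940 + 415099876 - 835334) - 162089 = 414207602 - 162089 = 414045513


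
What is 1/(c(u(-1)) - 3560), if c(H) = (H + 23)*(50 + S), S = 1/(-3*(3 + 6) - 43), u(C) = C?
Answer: -35/86111 ≈ -0.00040645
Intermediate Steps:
S = -1/70 (S = 1/(-3*9 - 43) = 1/(-27 - 43) = 1/(-70) = -1/70 ≈ -0.014286)
c(H) = 80477/70 + 3499*H/70 (c(H) = (H + 23)*(50 - 1/70) = (23 + H)*(3499/70) = 80477/70 + 3499*H/70)
1/(c(u(-1)) - 3560) = 1/((80477/70 + (3499/70)*(-1)) - 3560) = 1/((80477/70 - 3499/70) - 3560) = 1/(38489/35 - 3560) = 1/(-86111/35) = -35/86111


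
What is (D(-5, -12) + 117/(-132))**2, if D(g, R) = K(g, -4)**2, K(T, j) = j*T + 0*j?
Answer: 308388721/1936 ≈ 1.5929e+5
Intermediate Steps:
K(T, j) = T*j (K(T, j) = T*j + 0 = T*j)
D(g, R) = 16*g**2 (D(g, R) = (g*(-4))**2 = (-4*g)**2 = 16*g**2)
(D(-5, -12) + 117/(-132))**2 = (16*(-5)**2 + 117/(-132))**2 = (16*25 + 117*(-1/132))**2 = (400 - 39/44)**2 = (17561/44)**2 = 308388721/1936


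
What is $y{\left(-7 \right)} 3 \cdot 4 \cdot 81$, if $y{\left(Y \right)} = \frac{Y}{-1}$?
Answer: $6804$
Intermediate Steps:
$y{\left(Y \right)} = - Y$ ($y{\left(Y \right)} = Y \left(-1\right) = - Y$)
$y{\left(-7 \right)} 3 \cdot 4 \cdot 81 = \left(-1\right) \left(-7\right) 3 \cdot 4 \cdot 81 = 7 \cdot 12 \cdot 81 = 84 \cdot 81 = 6804$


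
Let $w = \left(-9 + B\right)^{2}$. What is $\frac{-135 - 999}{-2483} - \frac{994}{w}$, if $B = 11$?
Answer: $- \frac{1231783}{4966} \approx -248.04$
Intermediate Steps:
$w = 4$ ($w = \left(-9 + 11\right)^{2} = 2^{2} = 4$)
$\frac{-135 - 999}{-2483} - \frac{994}{w} = \frac{-135 - 999}{-2483} - \frac{994}{4} = \left(-135 - 999\right) \left(- \frac{1}{2483}\right) - \frac{497}{2} = \left(-1134\right) \left(- \frac{1}{2483}\right) - \frac{497}{2} = \frac{1134}{2483} - \frac{497}{2} = - \frac{1231783}{4966}$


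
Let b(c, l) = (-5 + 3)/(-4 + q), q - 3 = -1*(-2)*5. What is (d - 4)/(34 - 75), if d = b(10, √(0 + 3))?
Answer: 38/369 ≈ 0.10298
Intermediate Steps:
q = 13 (q = 3 - 1*(-2)*5 = 3 + 2*5 = 3 + 10 = 13)
b(c, l) = -2/9 (b(c, l) = (-5 + 3)/(-4 + 13) = -2/9)
d = -2/9 ≈ -0.22222
(d - 4)/(34 - 75) = (-2/9 - 4)/(34 - 75) = -38/9/(-41) = -1/41*(-38/9) = 38/369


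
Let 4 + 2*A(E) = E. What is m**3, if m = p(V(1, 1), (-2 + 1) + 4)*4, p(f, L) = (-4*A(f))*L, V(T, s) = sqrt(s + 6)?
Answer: 2045952 - 760320*sqrt(7) ≈ 34334.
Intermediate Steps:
A(E) = -2 + E/2
V(T, s) = sqrt(6 + s)
p(f, L) = L*(8 - 2*f) (p(f, L) = (-4*(-2 + f/2))*L = (8 - 2*f)*L = L*(8 - 2*f))
m = 96 - 24*sqrt(7) (m = (2*((-2 + 1) + 4)*(4 - sqrt(6 + 1)))*4 = (2*(-1 + 4)*(4 - sqrt(7)))*4 = (2*3*(4 - sqrt(7)))*4 = (24 - 6*sqrt(7))*4 = 96 - 24*sqrt(7) ≈ 32.502)
m**3 = (96 - 24*sqrt(7))**3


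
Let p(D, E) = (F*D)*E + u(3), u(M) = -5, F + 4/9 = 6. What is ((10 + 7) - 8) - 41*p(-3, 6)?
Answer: 4314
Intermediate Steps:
F = 50/9 (F = -4/9 + 6 = 50/9 ≈ 5.5556)
p(D, E) = -5 + 50*D*E/9 (p(D, E) = (50*D/9)*E - 5 = 50*D*E/9 - 5 = -5 + 50*D*E/9)
((10 + 7) - 8) - 41*p(-3, 6) = ((10 + 7) - 8) - 41*(-5 + (50/9)*(-3)*6) = (17 - 8) - 41*(-5 - 100) = 9 - 41*(-105) = 9 + 4305 = 4314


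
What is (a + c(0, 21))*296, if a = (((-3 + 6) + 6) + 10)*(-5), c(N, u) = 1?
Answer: -27824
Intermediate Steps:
a = -95 (a = ((3 + 6) + 10)*(-5) = (9 + 10)*(-5) = 19*(-5) = -95)
(a + c(0, 21))*296 = (-95 + 1)*296 = -94*296 = -27824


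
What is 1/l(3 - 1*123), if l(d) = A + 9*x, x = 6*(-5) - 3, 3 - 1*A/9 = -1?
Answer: -1/261 ≈ -0.0038314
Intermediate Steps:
A = 36 (A = 27 - 9*(-1) = 27 + 9 = 36)
x = -33 (x = -30 - 3 = -33)
l(d) = -261 (l(d) = 36 + 9*(-33) = 36 - 297 = -261)
1/l(3 - 1*123) = 1/(-261) = -1/261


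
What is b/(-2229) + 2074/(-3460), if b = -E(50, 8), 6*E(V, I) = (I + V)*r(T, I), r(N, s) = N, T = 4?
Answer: -6733739/11568510 ≈ -0.58208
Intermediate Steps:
E(V, I) = 2*I/3 + 2*V/3 (E(V, I) = ((I + V)*4)/6 = (4*I + 4*V)/6 = 2*I/3 + 2*V/3)
b = -116/3 (b = -((2/3)*8 + (2/3)*50) = -(16/3 + 100/3) = -1*116/3 = -116/3 ≈ -38.667)
b/(-2229) + 2074/(-3460) = -116/3/(-2229) + 2074/(-3460) = -116/3*(-1/2229) + 2074*(-1/3460) = 116/6687 - 1037/1730 = -6733739/11568510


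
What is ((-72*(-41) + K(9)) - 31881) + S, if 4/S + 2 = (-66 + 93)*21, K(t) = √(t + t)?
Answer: -16344881/565 + 3*√2 ≈ -28925.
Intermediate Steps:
K(t) = √2*√t (K(t) = √(2*t) = √2*√t)
S = 4/565 (S = 4/(-2 + (-66 + 93)*21) = 4/(-2 + 27*21) = 4/(-2 + 567) = 4/565 ≈ 0.0070796)
((-72*(-41) + K(9)) - 31881) + S = ((-72*(-41) + √2*√9) - 31881) + 4/565 = ((2952 + √2*3) - 31881) + 4/565 = ((2952 + 3*√2) - 31881) + 4/565 = (-28929 + 3*√2) + 4/565 = -16344881/565 + 3*√2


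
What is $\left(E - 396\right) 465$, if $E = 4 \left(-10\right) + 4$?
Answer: $-200880$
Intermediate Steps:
$E = -36$ ($E = -40 + 4 = -36$)
$\left(E - 396\right) 465 = \left(-36 - 396\right) 465 = \left(-432\right) 465 = -200880$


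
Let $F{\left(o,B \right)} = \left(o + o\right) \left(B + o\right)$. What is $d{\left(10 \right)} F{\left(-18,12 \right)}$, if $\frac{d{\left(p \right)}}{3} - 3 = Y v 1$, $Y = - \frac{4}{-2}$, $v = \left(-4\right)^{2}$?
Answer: $22680$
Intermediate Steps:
$v = 16$
$F{\left(o,B \right)} = 2 o \left(B + o\right)$
$Y = 2$ ($Y = \left(-4\right) \left(- \frac{1}{2}\right) = 2$)
$d{\left(p \right)} = 105$ ($d{\left(p \right)} = 9 + 3 \cdot 2 \cdot 16 \cdot 1 = 9 + 3 \cdot 32 \cdot 1 = 9 + 3 \cdot 32 = 9 + 96 = 105$)
$d{\left(10 \right)} F{\left(-18,12 \right)} = 105 \cdot 2 \left(-18\right) \left(12 - 18\right) = 105 \cdot 2 \left(-18\right) \left(-6\right) = 105 \cdot 216 = 22680$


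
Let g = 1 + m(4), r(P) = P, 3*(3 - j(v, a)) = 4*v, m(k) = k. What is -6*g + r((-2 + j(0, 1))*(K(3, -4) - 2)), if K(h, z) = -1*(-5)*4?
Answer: -12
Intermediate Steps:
K(h, z) = 20 (K(h, z) = 5*4 = 20)
j(v, a) = 3 - 4*v/3
g = 5 (g = 1 + 4 = 5)
-6*g + r((-2 + j(0, 1))*(K(3, -4) - 2)) = -6*5 + (-2 + (3 - 4/3*0))*(20 - 2) = -30 + (-2 + (3 + 0))*18 = -30 + (-2 + 3)*18 = -30 + 1*18 = -30 + 18 = -12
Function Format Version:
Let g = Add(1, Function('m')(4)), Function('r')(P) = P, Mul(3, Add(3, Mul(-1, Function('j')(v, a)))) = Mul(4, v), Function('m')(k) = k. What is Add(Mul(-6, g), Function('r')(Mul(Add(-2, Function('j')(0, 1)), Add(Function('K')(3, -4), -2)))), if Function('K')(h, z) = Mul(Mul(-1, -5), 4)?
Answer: -12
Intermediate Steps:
Function('K')(h, z) = 20 (Function('K')(h, z) = Mul(5, 4) = 20)
Function('j')(v, a) = Add(3, Mul(Rational(-4, 3), v)) (Function('j')(v, a) = Add(3, Mul(Rational(-1, 3), Mul(4, v))) = Add(3, Mul(Rational(-4, 3), v)))
g = 5 (g = Add(1, 4) = 5)
Add(Mul(-6, g), Function('r')(Mul(Add(-2, Function('j')(0, 1)), Add(Function('K')(3, -4), -2)))) = Add(Mul(-6, 5), Mul(Add(-2, Add(3, Mul(Rational(-4, 3), 0))), Add(20, -2))) = Add(-30, Mul(Add(-2, Add(3, 0)), 18)) = Add(-30, Mul(Add(-2, 3), 18)) = Add(-30, Mul(1, 18)) = Add(-30, 18) = -12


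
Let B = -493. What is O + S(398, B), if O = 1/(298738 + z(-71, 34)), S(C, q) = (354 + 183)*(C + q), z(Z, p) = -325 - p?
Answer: -15221804684/298379 ≈ -51015.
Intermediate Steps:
S(C, q) = 537*C + 537*q (S(C, q) = 537*(C + q) = 537*C + 537*q)
O = 1/298379 (O = 1/(298738 + (-325 - 1*34)) = 1/(298738 + (-325 - 34)) = 1/(298738 - 359) = 1/298379 ≈ 3.3514e-6)
O + S(398, B) = 1/298379 + (537*398 + 537*(-493)) = 1/298379 + (213726 - 264741) = 1/298379 - 51015 = -15221804684/298379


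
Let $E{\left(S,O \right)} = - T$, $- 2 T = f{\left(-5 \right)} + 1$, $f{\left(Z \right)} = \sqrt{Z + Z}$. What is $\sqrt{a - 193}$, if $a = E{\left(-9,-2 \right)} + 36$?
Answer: $\frac{\sqrt{-626 + 2 i \sqrt{10}}}{2} \approx 0.063194 + 12.51 i$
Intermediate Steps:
$f{\left(Z \right)} = \sqrt{2} \sqrt{Z}$ ($f{\left(Z \right)} = \sqrt{2 Z} = \sqrt{2} \sqrt{Z}$)
$T = - \frac{1}{2} - \frac{i \sqrt{10}}{2}$ ($T = - \frac{\sqrt{2} \sqrt{-5} + 1}{2} = - \frac{\sqrt{2} i \sqrt{5} + 1}{2} = - \frac{i \sqrt{10} + 1}{2} = - \frac{1 + i \sqrt{10}}{2} = - \frac{1}{2} - \frac{i \sqrt{10}}{2} \approx -0.5 - 1.5811 i$)
$E{\left(S,O \right)} = \frac{1}{2} + \frac{i \sqrt{10}}{2}$ ($E{\left(S,O \right)} = - (- \frac{1}{2} - \frac{i \sqrt{10}}{2}) = \frac{1}{2} + \frac{i \sqrt{10}}{2}$)
$a = \frac{73}{2} + \frac{i \sqrt{10}}{2}$ ($a = \left(\frac{1}{2} + \frac{i \sqrt{10}}{2}\right) + 36 = \frac{73}{2} + \frac{i \sqrt{10}}{2} \approx 36.5 + 1.5811 i$)
$\sqrt{a - 193} = \sqrt{\left(\frac{73}{2} + \frac{i \sqrt{10}}{2}\right) - 193} = \sqrt{- \frac{313}{2} + \frac{i \sqrt{10}}{2}}$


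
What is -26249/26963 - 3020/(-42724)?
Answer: -260008504/287991803 ≈ -0.90283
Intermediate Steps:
-26249/26963 - 3020/(-42724) = -26249*1/26963 - 3020*(-1/42724) = -26249/26963 + 755/10681 = -260008504/287991803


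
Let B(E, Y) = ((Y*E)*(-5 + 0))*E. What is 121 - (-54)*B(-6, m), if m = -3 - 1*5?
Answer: 77881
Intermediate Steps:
m = -8 (m = -3 - 5 = -8)
B(E, Y) = -5*Y*E² (B(E, Y) = ((E*Y)*(-5))*E = (-5*E*Y)*E = -5*Y*E²)
121 - (-54)*B(-6, m) = 121 - (-54)*(-5*(-8)*(-6)²) = 121 - (-54)*(-5*(-8)*36) = 121 - (-54)*1440 = 121 - 54*(-1440) = 121 + 77760 = 77881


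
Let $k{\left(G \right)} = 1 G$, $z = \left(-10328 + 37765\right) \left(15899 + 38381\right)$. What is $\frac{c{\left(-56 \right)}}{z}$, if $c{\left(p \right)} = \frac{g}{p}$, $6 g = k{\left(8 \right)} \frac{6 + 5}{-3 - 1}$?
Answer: $\frac{11}{250199100480} \approx 4.3965 \cdot 10^{-11}$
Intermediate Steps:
$z = 1489280360$ ($z = 27437 \cdot 54280 = 1489280360$)
$k{\left(G \right)} = G$
$g = - \frac{11}{3}$ ($g = \frac{8 \frac{6 + 5}{-3 - 1}}{6} = \frac{8 \frac{11}{-4}}{6} = \frac{8 \cdot 11 \left(- \frac{1}{4}\right)}{6} = \frac{8 \left(- \frac{11}{4}\right)}{6} = \frac{1}{6} \left(-22\right) = - \frac{11}{3} \approx -3.6667$)
$c{\left(p \right)} = - \frac{11}{3 p}$
$\frac{c{\left(-56 \right)}}{z} = \frac{\left(- \frac{11}{3}\right) \frac{1}{-56}}{1489280360} = \left(- \frac{11}{3}\right) \left(- \frac{1}{56}\right) \frac{1}{1489280360} = \frac{11}{168} \cdot \frac{1}{1489280360} = \frac{11}{250199100480}$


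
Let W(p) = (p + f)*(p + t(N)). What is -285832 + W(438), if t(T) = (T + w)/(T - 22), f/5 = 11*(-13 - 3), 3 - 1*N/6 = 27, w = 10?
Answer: -39822138/83 ≈ -4.7979e+5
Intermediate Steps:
N = -144 (N = 18 - 6*27 = 18 - 162 = -144)
f = -880 (f = 5*(11*(-13 - 3)) = 5*(11*(-16)) = 5*(-176) = -880)
t(T) = (10 + T)/(-22 + T) (t(T) = (T + 10)/(T - 22) = (10 + T)/(-22 + T))
W(p) = (-880 + p)*(67/83 + p) (W(p) = (p - 880)*(p + (10 - 144)/(-22 - 144)) = (-880 + p)*(p - 134/(-166)) = (-880 + p)*(p - 1/166*(-134)) = (-880 + p)*(p + 67/83) = (-880 + p)*(67/83 + p))
-285832 + W(438) = -285832 + (-58960/83 + 438**2 - 72973/83*438) = -285832 + (-58960/83 + 191844 - 31962174/83) = -285832 - 16098082/83 = -39822138/83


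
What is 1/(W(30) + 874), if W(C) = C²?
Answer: 1/1774 ≈ 0.00056370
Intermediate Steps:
1/(W(30) + 874) = 1/(30² + 874) = 1/(900 + 874) = 1/1774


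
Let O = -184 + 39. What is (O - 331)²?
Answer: 226576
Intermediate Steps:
O = -145
(O - 331)² = (-145 - 331)² = (-476)² = 226576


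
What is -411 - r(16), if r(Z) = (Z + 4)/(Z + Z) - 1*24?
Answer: -3101/8 ≈ -387.63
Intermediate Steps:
r(Z) = -24 + (4 + Z)/(2*Z) (r(Z) = (4 + Z)/((2*Z)) - 24 = (4 + Z)*(1/(2*Z)) - 24 = (4 + Z)/(2*Z) - 24 = -24 + (4 + Z)/(2*Z))
-411 - r(16) = -411 - (-47/2 + 2/16) = -411 - (-47/2 + 2*(1/16)) = -411 - (-47/2 + ⅛) = -411 - 1*(-187/8) = -411 + 187/8 = -3101/8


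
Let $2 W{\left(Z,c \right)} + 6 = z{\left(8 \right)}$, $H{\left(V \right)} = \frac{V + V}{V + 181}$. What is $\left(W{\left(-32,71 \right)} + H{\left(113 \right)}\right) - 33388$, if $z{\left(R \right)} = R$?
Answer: $- \frac{4907776}{147} \approx -33386.0$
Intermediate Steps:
$H{\left(V \right)} = \frac{2 V}{181 + V}$
$W{\left(Z,c \right)} = 1$ ($W{\left(Z,c \right)} = -3 + \frac{1}{2} \cdot 8 = -3 + 4 = 1$)
$\left(W{\left(-32,71 \right)} + H{\left(113 \right)}\right) - 33388 = \left(1 + 2 \cdot 113 \frac{1}{181 + 113}\right) - 33388 = \left(1 + 2 \cdot 113 \cdot \frac{1}{294}\right) - 33388 = \left(1 + \frac{113}{147}\right) - 33388 = \frac{260}{147} - 33388 = - \frac{4907776}{147}$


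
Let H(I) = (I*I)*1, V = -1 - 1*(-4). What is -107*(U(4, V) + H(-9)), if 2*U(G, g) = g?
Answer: -17655/2 ≈ -8827.5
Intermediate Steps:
V = 3 (V = -1 + 4 = 3)
U(G, g) = g/2
H(I) = I**2 (H(I) = I**2*1 = I**2)
-107*(U(4, V) + H(-9)) = -107*((1/2)*3 + (-9)**2) = -107*(3/2 + 81) = -107*165/2 = -17655/2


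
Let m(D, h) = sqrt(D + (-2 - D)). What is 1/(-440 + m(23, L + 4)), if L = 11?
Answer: -220/96801 - I*sqrt(2)/193602 ≈ -0.0022727 - 7.3047e-6*I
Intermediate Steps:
m(D, h) = I*sqrt(2) (m(D, h) = sqrt(-2) = I*sqrt(2))
1/(-440 + m(23, L + 4)) = 1/(-440 + I*sqrt(2))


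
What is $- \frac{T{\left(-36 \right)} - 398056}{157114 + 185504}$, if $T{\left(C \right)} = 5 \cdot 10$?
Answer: $\frac{199003}{171309} \approx 1.1617$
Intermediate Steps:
$T{\left(C \right)} = 50$
$- \frac{T{\left(-36 \right)} - 398056}{157114 + 185504} = - \frac{50 - 398056}{157114 + 185504} = - \frac{-398006}{342618} = \left(-1\right) \left(- \frac{199003}{171309}\right) = \frac{199003}{171309}$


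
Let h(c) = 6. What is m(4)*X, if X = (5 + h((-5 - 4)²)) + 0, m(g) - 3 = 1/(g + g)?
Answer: 275/8 ≈ 34.375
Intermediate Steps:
m(g) = 3 + 1/(2*g) (m(g) = 3 + 1/(g + g) = 3 + 1/(2*g))
X = 11 (X = (5 + 6) + 0 = 11 + 0 = 11)
m(4)*X = (3 + (½)/4)*11 = (3 + (½)*(¼))*11 = (3 + ⅛)*11 = (25/8)*11 = 275/8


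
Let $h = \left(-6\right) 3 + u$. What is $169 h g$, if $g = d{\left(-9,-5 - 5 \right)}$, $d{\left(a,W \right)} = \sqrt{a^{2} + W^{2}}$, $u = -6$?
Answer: $- 4056 \sqrt{181} \approx -54568.0$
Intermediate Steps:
$d{\left(a,W \right)} = \sqrt{W^{2} + a^{2}}$
$g = \sqrt{181}$ ($g = \sqrt{\left(-5 - 5\right)^{2} + \left(-9\right)^{2}} = \sqrt{\left(-10\right)^{2} + 81} = \sqrt{100 + 81} = \sqrt{181} \approx 13.454$)
$h = -24$ ($h = \left(-6\right) 3 - 6 = -18 - 6 = -24$)
$169 h g = 169 \left(-24\right) \sqrt{181} = - 4056 \sqrt{181}$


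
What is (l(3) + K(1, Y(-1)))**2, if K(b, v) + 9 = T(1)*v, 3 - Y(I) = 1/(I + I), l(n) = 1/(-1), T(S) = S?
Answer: 169/4 ≈ 42.250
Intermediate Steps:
l(n) = -1
Y(I) = 3 - 1/(2*I) (Y(I) = 3 - 1/(I + I) = 3 - 1/(2*I))
K(b, v) = -9 + v (K(b, v) = -9 + 1*v = -9 + v)
(l(3) + K(1, Y(-1)))**2 = (-1 + (-9 + (3 - 1/2/(-1))))**2 = (-1 + (-9 + (3 - 1/2*(-1))))**2 = (-1 + (-9 + (3 + 1/2)))**2 = (-1 + (-9 + 7/2))**2 = (-1 - 11/2)**2 = (-13/2)**2 = 169/4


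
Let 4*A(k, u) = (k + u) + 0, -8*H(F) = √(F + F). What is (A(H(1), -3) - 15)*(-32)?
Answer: 504 + √2 ≈ 505.41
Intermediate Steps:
H(F) = -√2*√F/8 (H(F) = -√(F + F)/8 = -√2*√F/8)
A(k, u) = k/4 + u/4 (A(k, u) = ((k + u) + 0)/4 = (k + u)/4 = k/4 + u/4)
(A(H(1), -3) - 15)*(-32) = (((-√2*√1/8)/4 + (¼)*(-3)) - 15)*(-32) = (((-⅛*√2*1)/4 - ¾) - 15)*(-32) = (((-√2/8)/4 - ¾) - 15)*(-32) = ((-√2/32 - ¾) - 15)*(-32) = ((-¾ - √2/32) - 15)*(-32) = (-63/4 - √2/32)*(-32) = 504 + √2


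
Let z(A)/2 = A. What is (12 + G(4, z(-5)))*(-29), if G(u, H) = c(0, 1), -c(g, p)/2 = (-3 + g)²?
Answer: 174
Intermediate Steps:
c(g, p) = -2*(-3 + g)²
z(A) = 2*A
G(u, H) = -18 (G(u, H) = -2*(-3 + 0)² = -2*(-3)² = -2*9 = -18)
(12 + G(4, z(-5)))*(-29) = (12 - 18)*(-29) = -6*(-29) = 174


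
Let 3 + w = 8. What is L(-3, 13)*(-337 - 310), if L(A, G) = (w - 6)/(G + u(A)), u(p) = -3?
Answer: 647/10 ≈ 64.700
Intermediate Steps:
w = 5 (w = -3 + 8 = 5)
L(A, G) = -1/(-3 + G) (L(A, G) = (5 - 6)/(G - 3) = -1/(-3 + G))
L(-3, 13)*(-337 - 310) = (-1/(-3 + 13))*(-337 - 310) = -1/10*(-647) = -1*⅒*(-647) = -⅒*(-647) = 647/10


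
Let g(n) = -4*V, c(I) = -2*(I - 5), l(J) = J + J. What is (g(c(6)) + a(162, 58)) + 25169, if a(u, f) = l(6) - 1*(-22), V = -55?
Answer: 25423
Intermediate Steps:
l(J) = 2*J
c(I) = 10 - 2*I (c(I) = -2*(-5 + I) = 10 - 2*I)
a(u, f) = 34 (a(u, f) = 2*6 - 1*(-22) = 12 + 22 = 34)
g(n) = 220 (g(n) = -4*(-55) = 220)
(g(c(6)) + a(162, 58)) + 25169 = (220 + 34) + 25169 = 254 + 25169 = 25423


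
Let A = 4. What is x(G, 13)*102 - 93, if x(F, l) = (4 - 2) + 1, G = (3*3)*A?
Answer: 213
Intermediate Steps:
G = 36 (G = (3*3)*4 = 9*4 = 36)
x(F, l) = 3 (x(F, l) = 2 + 1 = 3)
x(G, 13)*102 - 93 = 3*102 - 93 = 306 - 93 = 213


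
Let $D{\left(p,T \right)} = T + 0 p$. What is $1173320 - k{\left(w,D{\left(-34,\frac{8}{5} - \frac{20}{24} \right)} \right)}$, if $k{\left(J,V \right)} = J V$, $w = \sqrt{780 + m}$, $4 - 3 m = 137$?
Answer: $1173320 - \frac{23 \sqrt{6621}}{90} \approx 1.1733 \cdot 10^{6}$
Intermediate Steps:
$m = - \frac{133}{3}$ ($m = \frac{4}{3} - \frac{137}{3} = - \frac{133}{3} \approx -44.333$)
$D{\left(p,T \right)} = T$ ($D{\left(p,T \right)} = T + 0 = T$)
$w = \frac{\sqrt{6621}}{3}$ ($w = \sqrt{780 - \frac{133}{3}} = \sqrt{\frac{2207}{3}} = \frac{\sqrt{6621}}{3} \approx 27.123$)
$1173320 - k{\left(w,D{\left(-34,\frac{8}{5} - \frac{20}{24} \right)} \right)} = 1173320 - \frac{\sqrt{6621}}{3} \left(\frac{8}{5} - \frac{20}{24}\right) = 1173320 - \frac{\sqrt{6621}}{3} \left(8 \cdot \frac{1}{5} - \frac{5}{6}\right) = 1173320 - \frac{\sqrt{6621}}{3} \left(\frac{8}{5} - \frac{5}{6}\right) = 1173320 - \frac{\sqrt{6621}}{3} \cdot \frac{23}{30} = 1173320 - \frac{23 \sqrt{6621}}{90}$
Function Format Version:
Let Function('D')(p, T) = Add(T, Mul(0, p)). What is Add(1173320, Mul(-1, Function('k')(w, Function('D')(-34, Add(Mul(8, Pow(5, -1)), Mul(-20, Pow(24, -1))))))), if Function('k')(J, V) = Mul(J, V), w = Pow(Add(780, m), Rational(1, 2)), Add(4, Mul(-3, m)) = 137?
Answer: Add(1173320, Mul(Rational(-23, 90), Pow(6621, Rational(1, 2)))) ≈ 1.1733e+6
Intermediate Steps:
m = Rational(-133, 3) (m = Add(Rational(4, 3), Mul(Rational(-1, 3), 137)) = Add(Rational(4, 3), Rational(-137, 3)) = Rational(-133, 3) ≈ -44.333)
Function('D')(p, T) = T (Function('D')(p, T) = Add(T, 0) = T)
w = Mul(Rational(1, 3), Pow(6621, Rational(1, 2))) (w = Pow(Add(780, Rational(-133, 3)), Rational(1, 2)) = Pow(Rational(2207, 3), Rational(1, 2)) = Mul(Rational(1, 3), Pow(6621, Rational(1, 2))) ≈ 27.123)
Add(1173320, Mul(-1, Function('k')(w, Function('D')(-34, Add(Mul(8, Pow(5, -1)), Mul(-20, Pow(24, -1))))))) = Add(1173320, Mul(-1, Mul(Mul(Rational(1, 3), Pow(6621, Rational(1, 2))), Add(Mul(8, Pow(5, -1)), Mul(-20, Pow(24, -1)))))) = Add(1173320, Mul(-1, Mul(Mul(Rational(1, 3), Pow(6621, Rational(1, 2))), Add(Mul(8, Rational(1, 5)), Mul(-20, Rational(1, 24)))))) = Add(1173320, Mul(-1, Mul(Mul(Rational(1, 3), Pow(6621, Rational(1, 2))), Add(Rational(8, 5), Rational(-5, 6))))) = Add(1173320, Mul(-1, Mul(Mul(Rational(1, 3), Pow(6621, Rational(1, 2))), Rational(23, 30)))) = Add(1173320, Mul(-1, Mul(Rational(23, 90), Pow(6621, Rational(1, 2))))) = Add(1173320, Mul(Rational(-23, 90), Pow(6621, Rational(1, 2))))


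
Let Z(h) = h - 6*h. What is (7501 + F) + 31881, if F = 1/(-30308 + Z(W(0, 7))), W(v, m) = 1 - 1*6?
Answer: 1192605105/30283 ≈ 39382.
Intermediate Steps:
W(v, m) = -5 (W(v, m) = 1 - 6 = -5)
Z(h) = -5*h
F = -1/30283 (F = 1/(-30308 - 5*(-5)) = 1/(-30308 + 25) = 1/(-30283) = -1/30283 ≈ -3.3022e-5)
(7501 + F) + 31881 = (7501 - 1/30283) + 31881 = 227152782/30283 + 31881 = 1192605105/30283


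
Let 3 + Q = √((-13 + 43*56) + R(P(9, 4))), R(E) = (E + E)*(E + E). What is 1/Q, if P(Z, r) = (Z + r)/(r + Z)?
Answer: 3/2390 + √2399/2390 ≈ 0.021749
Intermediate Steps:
P(Z, r) = 1 (P(Z, r) = (Z + r)/(Z + r) = 1)
R(E) = 4*E² (R(E) = (2*E)*(2*E) = 4*E²)
Q = -3 + √2399 (Q = -3 + √((-13 + 43*56) + 4*1²) = -3 + √((-13 + 2408) + 4*1) = -3 + √(2395 + 4) = -3 + √2399 ≈ 45.980)
1/Q = 1/(-3 + √2399)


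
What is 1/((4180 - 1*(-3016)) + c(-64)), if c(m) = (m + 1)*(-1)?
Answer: 1/7259 ≈ 0.00013776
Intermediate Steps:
c(m) = -1 - m (c(m) = (1 + m)*(-1) = -1 - m)
1/((4180 - 1*(-3016)) + c(-64)) = 1/((4180 - 1*(-3016)) + (-1 - 1*(-64))) = 1/((4180 + 3016) + (-1 + 64)) = 1/(7196 + 63) = 1/7259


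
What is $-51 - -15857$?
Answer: $15806$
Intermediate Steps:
$-51 - -15857 = -51 + 15857 = 15806$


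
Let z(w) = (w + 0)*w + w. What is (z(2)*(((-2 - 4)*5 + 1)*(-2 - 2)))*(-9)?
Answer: -6264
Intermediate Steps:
z(w) = w + w**2 (z(w) = w*w + w = w**2 + w = w + w**2)
(z(2)*(((-2 - 4)*5 + 1)*(-2 - 2)))*(-9) = ((2*(1 + 2))*(((-2 - 4)*5 + 1)*(-2 - 2)))*(-9) = ((2*3)*((-6*5 + 1)*(-4)))*(-9) = (6*((-30 + 1)*(-4)))*(-9) = (6*(-29*(-4)))*(-9) = (6*116)*(-9) = 696*(-9) = -6264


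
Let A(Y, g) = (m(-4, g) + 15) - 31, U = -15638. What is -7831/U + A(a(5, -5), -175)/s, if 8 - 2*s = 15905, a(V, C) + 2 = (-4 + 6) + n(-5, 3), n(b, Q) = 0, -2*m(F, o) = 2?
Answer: 2551451/5073414 ≈ 0.50291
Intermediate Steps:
m(F, o) = -1 (m(F, o) = -½*2 = -1)
a(V, C) = 0 (a(V, C) = -2 + ((-4 + 6) + 0) = -2 + (2 + 0) = -2 + 2 = 0)
s = -15897/2 (s = 4 - ½*15905 = 4 - 15905/2 = -15897/2 ≈ -7948.5)
A(Y, g) = -17 (A(Y, g) = (-1 + 15) - 31 = 14 - 31 = -17)
-7831/U + A(a(5, -5), -175)/s = -7831/(-15638) - 17/(-15897/2) = -7831*(-1/15638) - 17*(-2/15897) = 7831/15638 + 34/15897 = 2551451/5073414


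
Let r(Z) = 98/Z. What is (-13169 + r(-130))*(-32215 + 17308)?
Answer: 12760898838/65 ≈ 1.9632e+8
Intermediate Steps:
(-13169 + r(-130))*(-32215 + 17308) = (-13169 + 98/(-130))*(-32215 + 17308) = (-13169 + 98*(-1/130))*(-14907) = (-13169 - 49/65)*(-14907) = -856034/65*(-14907) = 12760898838/65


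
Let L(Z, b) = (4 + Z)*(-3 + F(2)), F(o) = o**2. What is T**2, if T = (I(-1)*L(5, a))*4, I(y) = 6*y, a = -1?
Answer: 46656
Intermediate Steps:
L(Z, b) = 4 + Z (L(Z, b) = (4 + Z)*(-3 + 2**2) = (4 + Z)*(-3 + 4) = (4 + Z)*1 = 4 + Z)
T = -216 (T = ((6*(-1))*(4 + 5))*4 = -6*9*4 = -54*4 = -216)
T**2 = (-216)**2 = 46656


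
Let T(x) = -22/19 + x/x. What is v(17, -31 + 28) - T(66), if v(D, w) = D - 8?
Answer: 174/19 ≈ 9.1579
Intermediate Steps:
T(x) = -3/19 (T(x) = -22*1/19 + 1 = -22/19 + 1 = -3/19)
v(D, w) = -8 + D
v(17, -31 + 28) - T(66) = (-8 + 17) - 1*(-3/19) = 9 + 3/19 = 174/19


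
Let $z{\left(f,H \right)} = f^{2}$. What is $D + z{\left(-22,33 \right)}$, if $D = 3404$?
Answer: $3888$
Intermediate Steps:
$D + z{\left(-22,33 \right)} = 3404 + \left(-22\right)^{2} = 3404 + 484 = 3888$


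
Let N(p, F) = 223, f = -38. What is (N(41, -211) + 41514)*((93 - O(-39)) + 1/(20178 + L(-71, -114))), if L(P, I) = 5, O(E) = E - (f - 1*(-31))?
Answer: 105297275612/20183 ≈ 5.2171e+6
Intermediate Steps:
O(E) = 7 + E (O(E) = E - (-38 - 1*(-31)) = E - (-38 + 31) = E - 1*(-7) = E + 7 = 7 + E)
(N(41, -211) + 41514)*((93 - O(-39)) + 1/(20178 + L(-71, -114))) = (223 + 41514)*((93 - (7 - 39)) + 1/(20178 + 5)) = 41737*((93 - 1*(-32)) + 1/20183) = 41737*((93 + 32) + 1/20183) = 41737*(125 + 1/20183) = 41737*(2522876/20183) = 105297275612/20183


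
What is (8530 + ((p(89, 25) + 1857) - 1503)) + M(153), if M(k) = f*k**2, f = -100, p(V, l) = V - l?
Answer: -2331952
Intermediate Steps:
M(k) = -100*k**2
(8530 + ((p(89, 25) + 1857) - 1503)) + M(153) = (8530 + (((89 - 1*25) + 1857) - 1503)) - 100*153**2 = (8530 + (((89 - 25) + 1857) - 1503)) - 100*23409 = (8530 + ((64 + 1857) - 1503)) - 2340900 = (8530 + (1921 - 1503)) - 2340900 = (8530 + 418) - 2340900 = 8948 - 2340900 = -2331952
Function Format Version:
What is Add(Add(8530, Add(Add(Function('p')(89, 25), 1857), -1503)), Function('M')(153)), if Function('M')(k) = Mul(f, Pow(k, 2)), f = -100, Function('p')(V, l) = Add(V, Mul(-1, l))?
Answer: -2331952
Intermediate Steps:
Function('M')(k) = Mul(-100, Pow(k, 2))
Add(Add(8530, Add(Add(Function('p')(89, 25), 1857), -1503)), Function('M')(153)) = Add(Add(8530, Add(Add(Add(89, Mul(-1, 25)), 1857), -1503)), Mul(-100, Pow(153, 2))) = Add(Add(8530, Add(Add(Add(89, -25), 1857), -1503)), Mul(-100, 23409)) = Add(Add(8530, Add(Add(64, 1857), -1503)), -2340900) = Add(Add(8530, Add(1921, -1503)), -2340900) = Add(Add(8530, 418), -2340900) = Add(8948, -2340900) = -2331952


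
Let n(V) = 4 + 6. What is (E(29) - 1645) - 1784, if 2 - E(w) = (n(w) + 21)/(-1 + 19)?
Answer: -61717/18 ≈ -3428.7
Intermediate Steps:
n(V) = 10
E(w) = 5/18 (E(w) = 2 - (10 + 21)/(-1 + 19) = 2 - 31/18 = 5/18)
(E(29) - 1645) - 1784 = (5/18 - 1645) - 1784 = -29605/18 - 1784 = -61717/18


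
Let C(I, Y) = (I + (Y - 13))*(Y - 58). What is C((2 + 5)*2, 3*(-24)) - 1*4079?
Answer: 5151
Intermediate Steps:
C(I, Y) = (-58 + Y)*(-13 + I + Y) (C(I, Y) = (I + (-13 + Y))*(-58 + Y) = (-13 + I + Y)*(-58 + Y) = (-58 + Y)*(-13 + I + Y))
C((2 + 5)*2, 3*(-24)) - 1*4079 = (754 + (3*(-24))**2 - 213*(-24) - 58*(2 + 5)*2 + ((2 + 5)*2)*(3*(-24))) - 1*4079 = (754 + (-72)**2 - 71*(-72) - 406*2 + (7*2)*(-72)) - 4079 = (754 + 5184 + 5112 - 58*14 + 14*(-72)) - 4079 = (754 + 5184 + 5112 - 812 - 1008) - 4079 = 9230 - 4079 = 5151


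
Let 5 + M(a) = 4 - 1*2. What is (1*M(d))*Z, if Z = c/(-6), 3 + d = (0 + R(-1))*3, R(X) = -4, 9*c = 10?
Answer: 5/9 ≈ 0.55556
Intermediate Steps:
c = 10/9 (c = (1/9)*10 = 10/9 ≈ 1.1111)
d = -15 (d = -3 + (0 - 4)*3 = -3 - 4*3 = -3 - 12 = -15)
M(a) = -3 (M(a) = -5 + (4 - 1*2) = -5 + (4 - 2) = -5 + 2 = -3)
Z = -5/27 (Z = (10/9)/(-6) = (10/9)*(-1/6) = -5/27 ≈ -0.18519)
(1*M(d))*Z = (1*(-3))*(-5/27) = -3*(-5/27) = 5/9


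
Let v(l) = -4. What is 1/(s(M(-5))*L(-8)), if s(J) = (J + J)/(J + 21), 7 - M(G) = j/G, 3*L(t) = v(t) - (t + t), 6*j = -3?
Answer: 93/184 ≈ 0.50543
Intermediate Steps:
j = -½ (j = (⅙)*(-3) = -½ ≈ -0.50000)
L(t) = -4/3 - 2*t/3 (L(t) = (-4 - (t + t))/3 = (-4 - 2*t)/3 = -4/3 - 2*t/3)
M(G) = 7 + 1/(2*G) (M(G) = 7 - (-1)/(2*G) = 7 + 1/(2*G))
s(J) = 2*J/(21 + J) (s(J) = (2*J)/(21 + J) = 2*J/(21 + J))
1/(s(M(-5))*L(-8)) = 1/((2*(7 + (½)/(-5))/(21 + (7 + (½)/(-5))))*(-4/3 - ⅔*(-8))) = 1/((2*(7 + (½)*(-⅕))/(21 + (7 + (½)*(-⅕))))*(-4/3 + 16/3)) = 1/((2*(7 - ⅒)/(21 + (7 - ⅒)))*4) = 1/((2*(69/10)/(21 + 69/10))*4) = 1/((2*(69/10)/(279/10))*4) = 1/((2*(69/10)*(10/279))*4) = 1/((46/93)*4) = 1/(184/93) = 93/184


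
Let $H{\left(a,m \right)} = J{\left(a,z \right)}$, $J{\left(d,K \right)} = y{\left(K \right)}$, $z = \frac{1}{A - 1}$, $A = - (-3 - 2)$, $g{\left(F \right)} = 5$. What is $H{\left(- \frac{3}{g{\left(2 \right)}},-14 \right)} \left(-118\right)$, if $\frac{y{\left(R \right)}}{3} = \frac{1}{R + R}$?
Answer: $-708$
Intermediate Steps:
$A = 5$ ($A = \left(-1\right) \left(-5\right) = 5$)
$z = \frac{1}{4}$ ($z = \frac{1}{5 - 1} = \frac{1}{4} \approx 0.25$)
$y{\left(R \right)} = \frac{3}{2 R}$ ($y{\left(R \right)} = \frac{3}{R + R} = \frac{3}{2 R}$)
$J{\left(d,K \right)} = \frac{3}{2 K}$
$H{\left(a,m \right)} = 6$ ($H{\left(a,m \right)} = \frac{3 \frac{1}{\frac{1}{4}}}{2} = \frac{3}{2} \cdot 4 = 6$)
$H{\left(- \frac{3}{g{\left(2 \right)}},-14 \right)} \left(-118\right) = 6 \left(-118\right) = -708$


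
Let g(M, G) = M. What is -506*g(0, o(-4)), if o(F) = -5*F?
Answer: 0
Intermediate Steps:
-506*g(0, o(-4)) = -506*0 = 0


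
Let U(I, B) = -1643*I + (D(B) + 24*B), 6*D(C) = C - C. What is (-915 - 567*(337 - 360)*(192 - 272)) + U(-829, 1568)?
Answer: 355484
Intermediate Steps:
D(C) = 0 (D(C) = (C - C)/6 = (⅙)*0 = 0)
U(I, B) = -1643*I + 24*B (U(I, B) = -1643*I + (0 + 24*B) = -1643*I + 24*B)
(-915 - 567*(337 - 360)*(192 - 272)) + U(-829, 1568) = (-915 - 567*(337 - 360)*(192 - 272)) + (-1643*(-829) + 24*1568) = (-915 - (-13041)*(-80)) + (1362047 + 37632) = (-915 - 567*1840) + 1399679 = (-915 - 1043280) + 1399679 = -1044195 + 1399679 = 355484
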